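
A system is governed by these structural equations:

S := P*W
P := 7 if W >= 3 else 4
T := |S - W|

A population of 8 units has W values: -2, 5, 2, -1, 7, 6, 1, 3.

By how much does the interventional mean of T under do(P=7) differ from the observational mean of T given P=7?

Under do(P=7), P's equation is replaced by P=7 for every unit. Per-unit T: 12, 30, 12, 6, 42, 36, 6, 18. Mean = 20.25.
Observing P=7 restricts to units where P's equation naturally yields 7: W ∈ {5, 7, 6, 3}. In that subpopulation T = 30, 42, 36, 18, mean 31.5.
Difference = 20.25 − 31.5 = -11.25.

-11.25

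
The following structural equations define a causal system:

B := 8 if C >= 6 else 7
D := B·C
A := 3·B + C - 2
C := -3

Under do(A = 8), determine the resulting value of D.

-21

Under do(A=8), the mechanism A := 3·B + C - 2 is discarded; A is fixed at 8.
Since D is not a descendant of the intervened variable, it is unaffected.
B = 8 if C >= 6 else 7  [with C=-3]  = 7
D = B·C  [with B=7, C=-3]  = -21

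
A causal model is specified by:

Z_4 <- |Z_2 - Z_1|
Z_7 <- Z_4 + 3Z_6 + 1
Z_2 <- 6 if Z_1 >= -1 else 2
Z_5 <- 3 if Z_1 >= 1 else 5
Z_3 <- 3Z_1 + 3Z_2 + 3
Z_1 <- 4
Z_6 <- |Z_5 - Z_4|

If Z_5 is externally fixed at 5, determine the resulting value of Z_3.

do(Z_5=5) replaces the equation Z_5 <- 3 if Z_1 >= 1 else 5 with the constant Z_5 = 5.
Z_3 is not downstream of the intervention, so its value is determined by the original equations.
Z_2 = 6 if Z_1 >= -1 else 2  [with Z_1=4]  = 6
Z_3 = 3Z_1 + 3Z_2 + 3  [with Z_1=4, Z_2=6]  = 33

33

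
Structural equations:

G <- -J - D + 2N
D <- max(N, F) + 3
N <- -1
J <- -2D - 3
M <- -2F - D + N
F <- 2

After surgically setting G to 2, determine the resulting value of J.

-13

do(G=2) replaces the equation G <- -J - D + 2N with the constant G = 2.
Since J is not a descendant of the intervened variable, it is unaffected.
D = max(N, F) + 3  [with N=-1, F=2]  = 5
J = -2D - 3  [with D=5]  = -13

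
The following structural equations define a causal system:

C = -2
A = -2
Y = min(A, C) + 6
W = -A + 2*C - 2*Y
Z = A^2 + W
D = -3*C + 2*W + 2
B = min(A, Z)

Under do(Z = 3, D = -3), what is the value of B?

-2

Under do(Z = 3, D = -3), each intervened variable's structural equation is replaced by its fixed value.
B = min(A, Z)  [with A=-2, Z=3]  = -2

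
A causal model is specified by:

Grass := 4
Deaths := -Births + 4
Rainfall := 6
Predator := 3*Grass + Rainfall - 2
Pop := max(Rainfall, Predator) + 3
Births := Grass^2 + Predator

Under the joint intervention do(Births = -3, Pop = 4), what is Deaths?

7

Setting Births = -3, Pop = 4 by intervention discards those variables' equations.
Deaths = -Births + 4  [with Births=-3]  = 7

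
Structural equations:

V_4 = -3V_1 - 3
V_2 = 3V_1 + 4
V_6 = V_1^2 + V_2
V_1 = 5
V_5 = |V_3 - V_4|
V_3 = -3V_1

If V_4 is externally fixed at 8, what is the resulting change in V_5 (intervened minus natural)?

20

Intervening sets V_4 = 8 and removes its equation (V_4 = -3V_1 - 3).
V_3 = -3V_1  [with V_1=5]  = -15
V_5 = |V_3 - V_4|  [with V_3=-15, V_4=8]  = 23
Without intervention: V_3 = -3V_1  [with V_1=5]  = -15; V_4 = -3V_1 - 3  [with V_1=5]  = -18; V_5 = |V_3 - V_4|  [with V_3=-15, V_4=-18]  = 3.
Change = 23 − 3 = 20.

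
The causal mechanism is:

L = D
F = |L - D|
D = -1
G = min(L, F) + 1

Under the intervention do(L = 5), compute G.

6

Under do(L=5), the mechanism L = D is discarded; L is fixed at 5.
F = |L - D|  [with L=5, D=-1]  = 6
G = min(L, F) + 1  [with L=5, F=6]  = 6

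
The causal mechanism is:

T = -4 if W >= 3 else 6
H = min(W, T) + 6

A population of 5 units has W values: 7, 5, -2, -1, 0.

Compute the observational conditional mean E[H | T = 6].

Observing T=6 restricts to units where T's equation naturally yields 6: W ∈ {-2, -1, 0}. In that subpopulation H = 4, 5, 6, mean 5.

5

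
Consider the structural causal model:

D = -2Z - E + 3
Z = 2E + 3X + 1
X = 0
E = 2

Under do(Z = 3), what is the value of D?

-5

The intervention breaks the incoming arrows to Z: Z = 2E + 3X + 1 no longer applies, and Z = 3.
D = -2Z - E + 3  [with Z=3, E=2]  = -5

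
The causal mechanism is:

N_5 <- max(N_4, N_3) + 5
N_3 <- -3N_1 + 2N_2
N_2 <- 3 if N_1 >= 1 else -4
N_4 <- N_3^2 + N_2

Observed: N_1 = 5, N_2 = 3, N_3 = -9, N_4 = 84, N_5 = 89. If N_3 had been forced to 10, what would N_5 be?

do(N_3=10) replaces the equation N_3 <- -3N_1 + 2N_2 with the constant N_3 = 10.
N_2 = 3 if N_1 >= 1 else -4  [with N_1=5]  = 3
N_4 = N_3^2 + N_2  [with N_3=10, N_2=3]  = 103
N_5 = max(N_4, N_3) + 5  [with N_4=103, N_3=10]  = 108

108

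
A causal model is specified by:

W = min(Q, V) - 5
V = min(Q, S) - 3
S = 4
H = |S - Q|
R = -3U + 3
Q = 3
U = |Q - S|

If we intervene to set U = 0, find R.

3

do(U=0) replaces the equation U = |Q - S| with the constant U = 0.
R = -3U + 3  [with U=0]  = 3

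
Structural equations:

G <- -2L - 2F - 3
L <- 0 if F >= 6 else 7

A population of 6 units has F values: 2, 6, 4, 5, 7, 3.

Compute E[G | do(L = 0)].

-12

Every unit gets L=0 under the intervention. G values become -7, -15, -11, -13, -17, -9; E[G|do(L=0)] = -12.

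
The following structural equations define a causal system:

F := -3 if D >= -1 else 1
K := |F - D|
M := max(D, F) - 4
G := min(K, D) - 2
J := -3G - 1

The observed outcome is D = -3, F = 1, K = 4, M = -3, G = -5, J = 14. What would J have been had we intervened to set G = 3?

-10

The intervention breaks the incoming arrows to G: G := min(K, D) - 2 no longer applies, and G = 3.
J = -3G - 1  [with G=3]  = -10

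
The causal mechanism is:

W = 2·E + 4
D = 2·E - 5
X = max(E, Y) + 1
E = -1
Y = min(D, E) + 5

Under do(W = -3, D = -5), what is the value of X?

1

Setting W = -3, D = -5 by intervention discards those variables' equations.
Y = min(D, E) + 5  [with D=-5, E=-1]  = 0
X = max(E, Y) + 1  [with E=-1, Y=0]  = 1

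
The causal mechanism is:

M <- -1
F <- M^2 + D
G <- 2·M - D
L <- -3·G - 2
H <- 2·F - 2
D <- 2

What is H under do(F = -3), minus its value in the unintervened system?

Under do(F=-3), the mechanism F <- M^2 + D is discarded; F is fixed at -3.
H = 2·F - 2  [with F=-3]  = -8
Without intervention: F = M^2 + D  [with M=-1, D=2]  = 3; H = 2·F - 2  [with F=3]  = 4.
Change = -8 − 4 = -12.

-12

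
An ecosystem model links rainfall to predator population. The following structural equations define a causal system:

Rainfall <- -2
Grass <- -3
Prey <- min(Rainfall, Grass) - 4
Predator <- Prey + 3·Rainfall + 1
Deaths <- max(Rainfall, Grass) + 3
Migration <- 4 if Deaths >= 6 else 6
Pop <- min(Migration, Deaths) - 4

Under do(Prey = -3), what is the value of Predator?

The intervention breaks the incoming arrows to Prey: Prey <- min(Rainfall, Grass) - 4 no longer applies, and Prey = -3.
Predator = Prey + 3·Rainfall + 1  [with Prey=-3, Rainfall=-2]  = -8

-8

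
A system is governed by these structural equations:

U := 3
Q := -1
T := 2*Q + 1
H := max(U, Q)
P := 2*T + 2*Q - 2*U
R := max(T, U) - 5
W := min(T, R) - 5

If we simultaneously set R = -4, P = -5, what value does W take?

Setting R = -4, P = -5 by intervention discards those variables' equations.
T = 2*Q + 1  [with Q=-1]  = -1
W = min(T, R) - 5  [with T=-1, R=-4]  = -9

-9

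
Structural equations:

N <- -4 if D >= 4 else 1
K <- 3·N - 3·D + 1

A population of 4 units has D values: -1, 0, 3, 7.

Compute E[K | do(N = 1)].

-2.75

Every unit gets N=1 under the intervention. K values become 7, 4, -5, -17; E[K|do(N=1)] = -2.75.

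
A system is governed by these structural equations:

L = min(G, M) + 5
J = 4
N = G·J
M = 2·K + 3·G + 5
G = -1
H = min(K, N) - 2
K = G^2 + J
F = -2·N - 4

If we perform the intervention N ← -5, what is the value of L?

The intervention breaks the incoming arrows to N: N = G·J no longer applies, and N = -5.
Since L is not a descendant of the intervened variable, it is unaffected.
K = G^2 + J  [with G=-1, J=4]  = 5
M = 2·K + 3·G + 5  [with K=5, G=-1]  = 12
L = min(G, M) + 5  [with G=-1, M=12]  = 4

4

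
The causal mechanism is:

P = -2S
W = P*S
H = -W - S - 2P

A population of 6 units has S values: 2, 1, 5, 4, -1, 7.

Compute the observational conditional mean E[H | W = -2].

2

Observing W=-2 restricts to units where W's equation naturally yields -2: S ∈ {1, -1}. In that subpopulation H = 5, -1, mean 2.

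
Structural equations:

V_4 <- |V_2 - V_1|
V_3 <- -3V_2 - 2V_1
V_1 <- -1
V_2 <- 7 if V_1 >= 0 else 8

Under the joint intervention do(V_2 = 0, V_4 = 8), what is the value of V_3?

The joint intervention fixes V_2 = 0, V_4 = 8, removing each variable's own equation.
V_3 = -3V_2 - 2V_1  [with V_2=0, V_1=-1]  = 2

2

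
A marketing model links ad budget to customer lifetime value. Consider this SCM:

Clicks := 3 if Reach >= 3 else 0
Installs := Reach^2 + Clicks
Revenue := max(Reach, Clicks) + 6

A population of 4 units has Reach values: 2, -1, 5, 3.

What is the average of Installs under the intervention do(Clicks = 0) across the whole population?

Every unit gets Clicks=0 under the intervention. Installs values become 4, 1, 25, 9; E[Installs|do(Clicks=0)] = 9.75.

9.75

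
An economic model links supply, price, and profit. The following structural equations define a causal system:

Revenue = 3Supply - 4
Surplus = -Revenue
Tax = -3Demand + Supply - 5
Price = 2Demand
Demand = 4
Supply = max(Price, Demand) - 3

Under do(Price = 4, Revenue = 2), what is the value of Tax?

Setting Price = 4, Revenue = 2 by intervention discards those variables' equations.
Supply = max(Price, Demand) - 3  [with Price=4, Demand=4]  = 1
Tax = -3Demand + Supply - 5  [with Demand=4, Supply=1]  = -16

-16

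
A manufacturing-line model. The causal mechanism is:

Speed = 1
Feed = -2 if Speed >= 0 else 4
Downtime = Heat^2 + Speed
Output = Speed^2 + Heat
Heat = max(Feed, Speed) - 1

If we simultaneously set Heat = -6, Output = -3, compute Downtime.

37

Setting Heat = -6, Output = -3 by intervention discards those variables' equations.
Downtime = Heat^2 + Speed  [with Heat=-6, Speed=1]  = 37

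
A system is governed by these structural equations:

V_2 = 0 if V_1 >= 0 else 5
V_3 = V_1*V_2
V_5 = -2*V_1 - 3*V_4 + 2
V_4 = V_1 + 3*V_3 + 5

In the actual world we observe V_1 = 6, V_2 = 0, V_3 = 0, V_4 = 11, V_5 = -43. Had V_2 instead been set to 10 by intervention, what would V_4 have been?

Under do(V_2=10), the mechanism V_2 = 0 if V_1 >= 0 else 5 is discarded; V_2 is fixed at 10.
V_3 = V_1*V_2  [with V_1=6, V_2=10]  = 60
V_4 = V_1 + 3*V_3 + 5  [with V_1=6, V_3=60]  = 191

191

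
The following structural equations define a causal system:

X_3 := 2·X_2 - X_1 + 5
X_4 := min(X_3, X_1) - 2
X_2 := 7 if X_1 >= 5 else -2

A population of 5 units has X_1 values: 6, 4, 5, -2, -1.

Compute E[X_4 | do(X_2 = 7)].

The intervention sets X_2=7 in all 5 units regardless of X_1. Recomputing X_4 per unit gives 4, 2, 3, -4, -3; average 0.4.

0.4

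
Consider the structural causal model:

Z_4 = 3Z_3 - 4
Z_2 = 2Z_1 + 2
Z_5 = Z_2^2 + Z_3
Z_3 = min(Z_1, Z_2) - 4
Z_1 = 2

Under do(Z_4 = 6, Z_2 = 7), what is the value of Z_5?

The joint intervention fixes Z_4 = 6, Z_2 = 7, removing each variable's own equation.
Z_3 = min(Z_1, Z_2) - 4  [with Z_1=2, Z_2=7]  = -2
Z_5 = Z_2^2 + Z_3  [with Z_2=7, Z_3=-2]  = 47

47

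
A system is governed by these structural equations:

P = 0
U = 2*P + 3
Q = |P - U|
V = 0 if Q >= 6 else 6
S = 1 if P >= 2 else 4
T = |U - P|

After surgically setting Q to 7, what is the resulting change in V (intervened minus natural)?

-6

The intervention breaks the incoming arrows to Q: Q = |P - U| no longer applies, and Q = 7.
V = 0 if Q >= 6 else 6  [with Q=7]  = 0
Without intervention: U = 2*P + 3  [with P=0]  = 3; Q = |P - U|  [with P=0, U=3]  = 3; V = 0 if Q >= 6 else 6  [with Q=3]  = 6.
Change = 0 − 6 = -6.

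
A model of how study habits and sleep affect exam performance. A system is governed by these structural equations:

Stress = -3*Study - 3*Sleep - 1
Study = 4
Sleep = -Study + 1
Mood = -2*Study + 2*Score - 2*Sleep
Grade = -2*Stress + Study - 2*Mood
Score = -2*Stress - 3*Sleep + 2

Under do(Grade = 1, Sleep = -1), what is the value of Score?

Under do(Grade = 1, Sleep = -1), each intervened variable's structural equation is replaced by its fixed value.
Stress = -3*Study - 3*Sleep - 1  [with Study=4, Sleep=-1]  = -10
Score = -2*Stress - 3*Sleep + 2  [with Stress=-10, Sleep=-1]  = 25

25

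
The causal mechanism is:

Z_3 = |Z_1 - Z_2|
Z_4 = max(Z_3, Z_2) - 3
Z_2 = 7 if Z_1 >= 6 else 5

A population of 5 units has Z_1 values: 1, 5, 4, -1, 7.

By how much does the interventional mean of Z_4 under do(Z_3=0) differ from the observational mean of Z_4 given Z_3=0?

-0.6

do(Z_3=0) breaks Z_3's dependence on Z_1. With Z_3=0 fixed, Z_4 across the units is 2, 2, 2, 2, 4, mean 2.4.
Conditioning on Z_3=0 selects the 2 unit(s) with Z_1 ∈ {5, 7}. Their Z_4 values: 2, 4. Mean = 3.
Difference = 2.4 − 3 = -0.6.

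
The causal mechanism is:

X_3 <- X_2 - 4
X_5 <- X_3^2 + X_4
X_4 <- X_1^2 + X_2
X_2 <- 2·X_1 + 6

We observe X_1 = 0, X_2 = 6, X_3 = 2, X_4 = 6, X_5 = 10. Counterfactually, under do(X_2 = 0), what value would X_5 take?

do(X_2=0) replaces the equation X_2 <- 2·X_1 + 6 with the constant X_2 = 0.
X_3 = X_2 - 4  [with X_2=0]  = -4
X_4 = X_1^2 + X_2  [with X_1=0, X_2=0]  = 0
X_5 = X_3^2 + X_4  [with X_3=-4, X_4=0]  = 16

16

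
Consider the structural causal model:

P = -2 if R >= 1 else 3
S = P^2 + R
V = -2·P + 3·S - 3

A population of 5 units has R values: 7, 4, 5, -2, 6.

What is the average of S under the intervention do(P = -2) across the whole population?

Under do(P=-2), P's equation is replaced by P=-2 for every unit. Per-unit S: 11, 8, 9, 2, 10. Mean = 8.

8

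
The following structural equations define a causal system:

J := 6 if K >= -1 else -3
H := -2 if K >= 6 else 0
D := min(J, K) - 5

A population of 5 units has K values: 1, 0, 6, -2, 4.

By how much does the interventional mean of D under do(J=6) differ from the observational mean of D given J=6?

-0.95

Under do(J=6), J's equation is replaced by J=6 for every unit. Per-unit D: -4, -5, 1, -7, -1. Mean = -3.2.
Observing J=6 restricts to units where J's equation naturally yields 6: K ∈ {1, 0, 6, 4}. In that subpopulation D = -4, -5, 1, -1, mean -2.25.
Difference = -3.2 − (-2.25) = -0.95.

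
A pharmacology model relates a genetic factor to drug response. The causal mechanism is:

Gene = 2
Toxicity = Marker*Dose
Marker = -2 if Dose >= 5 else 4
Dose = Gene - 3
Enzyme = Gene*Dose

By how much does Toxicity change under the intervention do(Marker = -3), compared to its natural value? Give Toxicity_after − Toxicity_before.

Intervening sets Marker = -3 and removes its equation (Marker = -2 if Dose >= 5 else 4).
Dose = Gene - 3  [with Gene=2]  = -1
Toxicity = Marker*Dose  [with Marker=-3, Dose=-1]  = 3
Without intervention: Dose = Gene - 3  [with Gene=2]  = -1; Marker = -2 if Dose >= 5 else 4  [with Dose=-1]  = 4; Toxicity = Marker*Dose  [with Marker=4, Dose=-1]  = -4.
Change = 3 − (-4) = 7.

7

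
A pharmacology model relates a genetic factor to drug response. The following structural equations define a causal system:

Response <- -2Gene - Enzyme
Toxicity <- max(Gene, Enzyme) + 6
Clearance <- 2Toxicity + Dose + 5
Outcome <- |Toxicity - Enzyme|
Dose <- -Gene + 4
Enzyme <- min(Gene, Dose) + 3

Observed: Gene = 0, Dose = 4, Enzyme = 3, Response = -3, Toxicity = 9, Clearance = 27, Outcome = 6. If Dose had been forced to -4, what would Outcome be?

Under do(Dose=-4), the mechanism Dose <- -Gene + 4 is discarded; Dose is fixed at -4.
Enzyme = min(Gene, Dose) + 3  [with Gene=0, Dose=-4]  = -1
Toxicity = max(Gene, Enzyme) + 6  [with Gene=0, Enzyme=-1]  = 6
Outcome = |Toxicity - Enzyme|  [with Toxicity=6, Enzyme=-1]  = 7

7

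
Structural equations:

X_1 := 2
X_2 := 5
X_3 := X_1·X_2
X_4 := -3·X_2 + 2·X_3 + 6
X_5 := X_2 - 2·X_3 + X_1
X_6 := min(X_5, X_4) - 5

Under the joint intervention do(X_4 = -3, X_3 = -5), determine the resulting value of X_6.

-8

The joint intervention fixes X_4 = -3, X_3 = -5, removing each variable's own equation.
X_5 = X_2 - 2·X_3 + X_1  [with X_2=5, X_3=-5, X_1=2]  = 17
X_6 = min(X_5, X_4) - 5  [with X_5=17, X_4=-3]  = -8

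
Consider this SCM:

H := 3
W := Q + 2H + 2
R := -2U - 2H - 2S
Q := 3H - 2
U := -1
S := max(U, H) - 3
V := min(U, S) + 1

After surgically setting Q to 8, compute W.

16

Intervening sets Q = 8 and removes its equation (Q := 3H - 2).
W = Q + 2H + 2  [with Q=8, H=3]  = 16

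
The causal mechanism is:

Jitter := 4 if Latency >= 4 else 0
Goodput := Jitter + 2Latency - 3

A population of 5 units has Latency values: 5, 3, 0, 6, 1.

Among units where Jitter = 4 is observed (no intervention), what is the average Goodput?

12

E[Goodput|Jitter=4] averages over only the 2 units with Jitter=4 (Latency = 5, 6): Goodput = 11, 13, mean 12.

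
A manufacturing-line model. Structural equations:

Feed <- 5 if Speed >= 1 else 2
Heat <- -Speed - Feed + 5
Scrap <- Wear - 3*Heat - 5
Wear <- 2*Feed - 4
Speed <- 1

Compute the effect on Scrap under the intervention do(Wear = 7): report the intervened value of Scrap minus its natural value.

1

Intervening sets Wear = 7 and removes its equation (Wear <- 2*Feed - 4).
Feed = 5 if Speed >= 1 else 2  [with Speed=1]  = 5
Heat = -Speed - Feed + 5  [with Speed=1, Feed=5]  = -1
Scrap = Wear - 3*Heat - 5  [with Wear=7, Heat=-1]  = 5
Without intervention: Feed = 5 if Speed >= 1 else 2  [with Speed=1]  = 5; Heat = -Speed - Feed + 5  [with Speed=1, Feed=5]  = -1; Wear = 2*Feed - 4  [with Feed=5]  = 6; Scrap = Wear - 3*Heat - 5  [with Wear=6, Heat=-1]  = 4.
Change = 5 − 4 = 1.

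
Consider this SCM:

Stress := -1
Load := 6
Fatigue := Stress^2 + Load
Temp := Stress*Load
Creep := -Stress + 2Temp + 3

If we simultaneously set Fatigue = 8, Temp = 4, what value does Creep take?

Under do(Fatigue = 8, Temp = 4), each intervened variable's structural equation is replaced by its fixed value.
Creep = -Stress + 2Temp + 3  [with Stress=-1, Temp=4]  = 12

12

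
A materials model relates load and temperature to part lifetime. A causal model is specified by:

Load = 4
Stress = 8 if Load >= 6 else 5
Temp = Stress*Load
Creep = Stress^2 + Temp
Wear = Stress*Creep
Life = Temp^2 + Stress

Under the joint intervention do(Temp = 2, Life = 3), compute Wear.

The joint intervention fixes Temp = 2, Life = 3, removing each variable's own equation.
Stress = 8 if Load >= 6 else 5  [with Load=4]  = 5
Creep = Stress^2 + Temp  [with Stress=5, Temp=2]  = 27
Wear = Stress*Creep  [with Stress=5, Creep=27]  = 135

135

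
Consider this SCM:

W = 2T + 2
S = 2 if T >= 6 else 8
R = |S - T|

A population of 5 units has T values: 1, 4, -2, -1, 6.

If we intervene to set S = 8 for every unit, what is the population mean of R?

6.4

Under do(S=8), S's equation is replaced by S=8 for every unit. Per-unit R: 7, 4, 10, 9, 2. Mean = 6.4.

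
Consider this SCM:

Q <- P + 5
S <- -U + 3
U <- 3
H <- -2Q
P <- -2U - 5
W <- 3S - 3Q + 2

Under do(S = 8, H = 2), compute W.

44

Setting S = 8, H = 2 by intervention discards those variables' equations.
P = -2U - 5  [with U=3]  = -11
Q = P + 5  [with P=-11]  = -6
W = 3S - 3Q + 2  [with S=8, Q=-6]  = 44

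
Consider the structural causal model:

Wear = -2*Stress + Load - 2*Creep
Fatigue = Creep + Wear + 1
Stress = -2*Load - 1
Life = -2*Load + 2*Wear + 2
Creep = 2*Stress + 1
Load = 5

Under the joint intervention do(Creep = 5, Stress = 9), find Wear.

-23

The joint intervention fixes Creep = 5, Stress = 9, removing each variable's own equation.
Wear = -2*Stress + Load - 2*Creep  [with Stress=9, Load=5, Creep=5]  = -23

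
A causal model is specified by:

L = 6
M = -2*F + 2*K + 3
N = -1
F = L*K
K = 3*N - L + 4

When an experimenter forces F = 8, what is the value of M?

-23

Intervening sets F = 8 and removes its equation (F = L*K).
K = 3*N - L + 4  [with N=-1, L=6]  = -5
M = -2*F + 2*K + 3  [with F=8, K=-5]  = -23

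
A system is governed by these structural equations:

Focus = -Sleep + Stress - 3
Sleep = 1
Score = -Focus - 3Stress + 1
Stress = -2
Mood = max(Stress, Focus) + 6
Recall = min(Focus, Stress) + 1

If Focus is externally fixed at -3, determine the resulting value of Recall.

-2

The intervention breaks the incoming arrows to Focus: Focus = -Sleep + Stress - 3 no longer applies, and Focus = -3.
Recall = min(Focus, Stress) + 1  [with Focus=-3, Stress=-2]  = -2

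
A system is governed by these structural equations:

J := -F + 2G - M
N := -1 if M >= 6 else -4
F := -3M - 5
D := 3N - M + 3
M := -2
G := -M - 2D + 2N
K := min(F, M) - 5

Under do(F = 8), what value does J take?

10

The intervention breaks the incoming arrows to F: F := -3M - 5 no longer applies, and F = 8.
N = -1 if M >= 6 else -4  [with M=-2]  = -4
D = 3N - M + 3  [with N=-4, M=-2]  = -7
G = -M - 2D + 2N  [with M=-2, D=-7, N=-4]  = 8
J = -F + 2G - M  [with F=8, G=8, M=-2]  = 10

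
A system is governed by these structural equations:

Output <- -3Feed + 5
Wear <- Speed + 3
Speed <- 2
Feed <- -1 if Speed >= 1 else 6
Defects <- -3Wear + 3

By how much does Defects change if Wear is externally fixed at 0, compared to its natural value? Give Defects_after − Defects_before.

15

The intervention breaks the incoming arrows to Wear: Wear <- Speed + 3 no longer applies, and Wear = 0.
Defects = -3Wear + 3  [with Wear=0]  = 3
Without intervention: Wear = Speed + 3  [with Speed=2]  = 5; Defects = -3Wear + 3  [with Wear=5]  = -12.
Change = 3 − (-12) = 15.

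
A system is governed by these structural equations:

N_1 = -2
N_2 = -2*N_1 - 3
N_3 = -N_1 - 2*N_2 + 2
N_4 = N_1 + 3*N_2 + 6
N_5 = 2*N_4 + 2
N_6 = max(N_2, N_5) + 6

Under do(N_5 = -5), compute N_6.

The intervention breaks the incoming arrows to N_5: N_5 = 2*N_4 + 2 no longer applies, and N_5 = -5.
N_2 = -2*N_1 - 3  [with N_1=-2]  = 1
N_6 = max(N_2, N_5) + 6  [with N_2=1, N_5=-5]  = 7

7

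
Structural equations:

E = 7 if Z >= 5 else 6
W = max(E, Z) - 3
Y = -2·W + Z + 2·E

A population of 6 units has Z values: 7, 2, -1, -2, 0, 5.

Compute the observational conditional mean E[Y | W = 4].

Conditioning on W=4 selects the 2 unit(s) with Z ∈ {7, 5}. Their Y values: 13, 11. Mean = 12.

12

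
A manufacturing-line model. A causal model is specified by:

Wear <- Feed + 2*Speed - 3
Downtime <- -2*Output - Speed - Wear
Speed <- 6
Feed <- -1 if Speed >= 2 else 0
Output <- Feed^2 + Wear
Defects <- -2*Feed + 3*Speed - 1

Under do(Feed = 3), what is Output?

do(Feed=3) replaces the equation Feed <- -1 if Speed >= 2 else 0 with the constant Feed = 3.
Wear = Feed + 2*Speed - 3  [with Feed=3, Speed=6]  = 12
Output = Feed^2 + Wear  [with Feed=3, Wear=12]  = 21

21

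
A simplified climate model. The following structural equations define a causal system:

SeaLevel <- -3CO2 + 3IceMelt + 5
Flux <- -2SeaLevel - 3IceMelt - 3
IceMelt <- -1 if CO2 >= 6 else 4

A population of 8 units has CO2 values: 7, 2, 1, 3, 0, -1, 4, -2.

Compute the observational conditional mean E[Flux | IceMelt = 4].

-43

E[Flux|IceMelt=4] averages over only the 7 units with IceMelt=4 (CO2 = 2, 1, 3, 0, -1, 4, -2): Flux = -37, -43, -31, -49, -55, -25, -61, mean -43.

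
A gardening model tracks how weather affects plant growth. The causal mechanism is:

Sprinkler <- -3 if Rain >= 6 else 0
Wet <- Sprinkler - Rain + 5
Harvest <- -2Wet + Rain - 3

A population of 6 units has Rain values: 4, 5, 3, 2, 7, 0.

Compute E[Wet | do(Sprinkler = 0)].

Under do(Sprinkler=0), Sprinkler's equation is replaced by Sprinkler=0 for every unit. Per-unit Wet: 1, 0, 2, 3, -2, 5. Mean = 1.5.

1.5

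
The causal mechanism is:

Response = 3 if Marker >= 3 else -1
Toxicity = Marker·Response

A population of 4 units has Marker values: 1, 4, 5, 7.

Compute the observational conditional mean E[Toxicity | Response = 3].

16

Observing Response=3 restricts to units where Response's equation naturally yields 3: Marker ∈ {4, 5, 7}. In that subpopulation Toxicity = 12, 15, 21, mean 16.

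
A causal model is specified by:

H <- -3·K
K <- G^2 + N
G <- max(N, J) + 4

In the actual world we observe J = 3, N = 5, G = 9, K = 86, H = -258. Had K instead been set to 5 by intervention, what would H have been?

-15

Intervening sets K = 5 and removes its equation (K <- G^2 + N).
H = -3·K  [with K=5]  = -15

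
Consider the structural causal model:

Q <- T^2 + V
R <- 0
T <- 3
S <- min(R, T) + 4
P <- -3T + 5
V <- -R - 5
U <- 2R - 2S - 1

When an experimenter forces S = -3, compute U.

5

The intervention breaks the incoming arrows to S: S <- min(R, T) + 4 no longer applies, and S = -3.
U = 2R - 2S - 1  [with R=0, S=-3]  = 5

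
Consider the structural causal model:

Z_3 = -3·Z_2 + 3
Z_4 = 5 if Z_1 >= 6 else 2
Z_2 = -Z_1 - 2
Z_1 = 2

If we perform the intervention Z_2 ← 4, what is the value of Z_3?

-9

The intervention breaks the incoming arrows to Z_2: Z_2 = -Z_1 - 2 no longer applies, and Z_2 = 4.
Z_3 = -3·Z_2 + 3  [with Z_2=4]  = -9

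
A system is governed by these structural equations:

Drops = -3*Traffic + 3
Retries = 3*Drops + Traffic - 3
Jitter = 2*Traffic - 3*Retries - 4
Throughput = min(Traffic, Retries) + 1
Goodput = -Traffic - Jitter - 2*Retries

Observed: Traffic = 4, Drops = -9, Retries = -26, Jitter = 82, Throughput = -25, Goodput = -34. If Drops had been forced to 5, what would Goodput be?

8

Under do(Drops=5), the mechanism Drops = -3*Traffic + 3 is discarded; Drops is fixed at 5.
Retries = 3*Drops + Traffic - 3  [with Drops=5, Traffic=4]  = 16
Jitter = 2*Traffic - 3*Retries - 4  [with Traffic=4, Retries=16]  = -44
Goodput = -Traffic - Jitter - 2*Retries  [with Traffic=4, Jitter=-44, Retries=16]  = 8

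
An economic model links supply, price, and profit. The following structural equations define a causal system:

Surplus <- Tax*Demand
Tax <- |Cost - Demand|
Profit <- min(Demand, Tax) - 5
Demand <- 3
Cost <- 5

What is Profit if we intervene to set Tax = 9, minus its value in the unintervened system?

The intervention breaks the incoming arrows to Tax: Tax <- |Cost - Demand| no longer applies, and Tax = 9.
Profit = min(Demand, Tax) - 5  [with Demand=3, Tax=9]  = -2
Without intervention: Tax = |Cost - Demand|  [with Cost=5, Demand=3]  = 2; Profit = min(Demand, Tax) - 5  [with Demand=3, Tax=2]  = -3.
Change = -2 − (-3) = 1.

1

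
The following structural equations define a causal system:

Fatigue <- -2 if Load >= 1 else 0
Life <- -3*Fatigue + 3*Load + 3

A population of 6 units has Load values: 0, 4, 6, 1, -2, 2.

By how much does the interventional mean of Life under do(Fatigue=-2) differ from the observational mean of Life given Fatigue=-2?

The intervention sets Fatigue=-2 in all 6 units regardless of Load. Recomputing Life per unit gives 9, 21, 27, 12, 3, 15; average 14.5.
Observing Fatigue=-2 restricts to units where Fatigue's equation naturally yields -2: Load ∈ {4, 6, 1, 2}. In that subpopulation Life = 21, 27, 12, 15, mean 18.75.
Difference = 14.5 − 18.75 = -4.25.

-4.25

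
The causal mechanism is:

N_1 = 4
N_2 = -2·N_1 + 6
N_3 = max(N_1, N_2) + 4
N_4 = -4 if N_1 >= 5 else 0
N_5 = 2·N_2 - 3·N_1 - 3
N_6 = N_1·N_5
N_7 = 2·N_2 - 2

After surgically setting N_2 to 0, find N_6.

-60

Under do(N_2=0), the mechanism N_2 = -2·N_1 + 6 is discarded; N_2 is fixed at 0.
N_5 = 2·N_2 - 3·N_1 - 3  [with N_2=0, N_1=4]  = -15
N_6 = N_1·N_5  [with N_1=4, N_5=-15]  = -60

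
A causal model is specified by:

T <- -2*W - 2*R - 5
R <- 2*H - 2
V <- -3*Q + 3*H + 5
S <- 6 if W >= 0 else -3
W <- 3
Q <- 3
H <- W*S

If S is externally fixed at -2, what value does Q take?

Under do(S=-2), the mechanism S <- 6 if W >= 0 else -3 is discarded; S is fixed at -2.
Q is not downstream of the intervention, so its value is determined by the original equations.

3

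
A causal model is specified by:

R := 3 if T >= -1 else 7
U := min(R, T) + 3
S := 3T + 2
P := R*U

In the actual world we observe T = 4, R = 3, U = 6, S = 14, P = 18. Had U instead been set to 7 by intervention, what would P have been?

do(U=7) replaces the equation U := min(R, T) + 3 with the constant U = 7.
R = 3 if T >= -1 else 7  [with T=4]  = 3
P = R*U  [with R=3, U=7]  = 21

21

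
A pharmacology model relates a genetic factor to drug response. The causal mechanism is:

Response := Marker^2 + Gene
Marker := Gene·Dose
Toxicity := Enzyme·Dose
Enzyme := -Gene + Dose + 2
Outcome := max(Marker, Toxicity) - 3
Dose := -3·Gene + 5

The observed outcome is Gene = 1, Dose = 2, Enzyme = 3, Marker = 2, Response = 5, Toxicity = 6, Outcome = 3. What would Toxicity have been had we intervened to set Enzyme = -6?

-12

The intervention breaks the incoming arrows to Enzyme: Enzyme := -Gene + Dose + 2 no longer applies, and Enzyme = -6.
Dose = -3·Gene + 5  [with Gene=1]  = 2
Toxicity = Enzyme·Dose  [with Enzyme=-6, Dose=2]  = -12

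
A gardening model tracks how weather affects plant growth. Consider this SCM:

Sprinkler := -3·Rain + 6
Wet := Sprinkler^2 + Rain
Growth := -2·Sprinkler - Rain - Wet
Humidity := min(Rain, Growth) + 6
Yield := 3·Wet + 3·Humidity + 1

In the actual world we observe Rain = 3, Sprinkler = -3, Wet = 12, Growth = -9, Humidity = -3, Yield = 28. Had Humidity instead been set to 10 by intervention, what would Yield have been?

67

The intervention breaks the incoming arrows to Humidity: Humidity := min(Rain, Growth) + 6 no longer applies, and Humidity = 10.
Sprinkler = -3·Rain + 6  [with Rain=3]  = -3
Wet = Sprinkler^2 + Rain  [with Sprinkler=-3, Rain=3]  = 12
Yield = 3·Wet + 3·Humidity + 1  [with Wet=12, Humidity=10]  = 67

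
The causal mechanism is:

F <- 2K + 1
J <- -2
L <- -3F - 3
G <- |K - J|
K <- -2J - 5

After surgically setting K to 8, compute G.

do(K=8) replaces the equation K <- -2J - 5 with the constant K = 8.
G = |K - J|  [with K=8, J=-2]  = 10

10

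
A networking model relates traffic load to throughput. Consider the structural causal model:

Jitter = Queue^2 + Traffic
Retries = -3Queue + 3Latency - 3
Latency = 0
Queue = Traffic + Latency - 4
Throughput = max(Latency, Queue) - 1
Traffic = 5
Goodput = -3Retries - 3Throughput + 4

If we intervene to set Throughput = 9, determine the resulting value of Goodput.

-5

Intervening sets Throughput = 9 and removes its equation (Throughput = max(Latency, Queue) - 1).
Queue = Traffic + Latency - 4  [with Traffic=5, Latency=0]  = 1
Retries = -3Queue + 3Latency - 3  [with Queue=1, Latency=0]  = -6
Goodput = -3Retries - 3Throughput + 4  [with Retries=-6, Throughput=9]  = -5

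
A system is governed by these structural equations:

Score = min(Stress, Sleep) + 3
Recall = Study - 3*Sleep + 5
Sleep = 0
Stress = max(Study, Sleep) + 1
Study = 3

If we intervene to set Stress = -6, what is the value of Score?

-3

The intervention breaks the incoming arrows to Stress: Stress = max(Study, Sleep) + 1 no longer applies, and Stress = -6.
Score = min(Stress, Sleep) + 3  [with Stress=-6, Sleep=0]  = -3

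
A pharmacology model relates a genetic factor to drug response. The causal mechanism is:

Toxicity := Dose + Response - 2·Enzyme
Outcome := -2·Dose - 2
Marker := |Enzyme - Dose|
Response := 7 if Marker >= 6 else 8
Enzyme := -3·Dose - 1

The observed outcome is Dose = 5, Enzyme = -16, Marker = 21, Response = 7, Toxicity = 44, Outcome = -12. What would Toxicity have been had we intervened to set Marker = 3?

45

do(Marker=3) replaces the equation Marker := |Enzyme - Dose| with the constant Marker = 3.
Enzyme = -3·Dose - 1  [with Dose=5]  = -16
Response = 7 if Marker >= 6 else 8  [with Marker=3]  = 8
Toxicity = Dose + Response - 2·Enzyme  [with Dose=5, Response=8, Enzyme=-16]  = 45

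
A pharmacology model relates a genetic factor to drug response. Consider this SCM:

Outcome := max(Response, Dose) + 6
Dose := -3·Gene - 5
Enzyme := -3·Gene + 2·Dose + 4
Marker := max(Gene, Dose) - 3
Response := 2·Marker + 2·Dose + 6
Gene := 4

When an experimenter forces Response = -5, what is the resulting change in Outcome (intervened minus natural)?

The intervention breaks the incoming arrows to Response: Response := 2·Marker + 2·Dose + 6 no longer applies, and Response = -5.
Dose = -3·Gene - 5  [with Gene=4]  = -17
Outcome = max(Response, Dose) + 6  [with Response=-5, Dose=-17]  = 1
Without intervention: Dose = -3·Gene - 5  [with Gene=4]  = -17; Marker = max(Gene, Dose) - 3  [with Gene=4, Dose=-17]  = 1; Response = 2·Marker + 2·Dose + 6  [with Marker=1, Dose=-17]  = -26; Outcome = max(Response, Dose) + 6  [with Response=-26, Dose=-17]  = -11.
Change = 1 − (-11) = 12.

12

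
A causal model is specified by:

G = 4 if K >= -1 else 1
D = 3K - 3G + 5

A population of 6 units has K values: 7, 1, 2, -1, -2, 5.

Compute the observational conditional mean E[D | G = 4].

1.4

Observing G=4 restricts to units where G's equation naturally yields 4: K ∈ {7, 1, 2, -1, 5}. In that subpopulation D = 14, -4, -1, -10, 8, mean 1.4.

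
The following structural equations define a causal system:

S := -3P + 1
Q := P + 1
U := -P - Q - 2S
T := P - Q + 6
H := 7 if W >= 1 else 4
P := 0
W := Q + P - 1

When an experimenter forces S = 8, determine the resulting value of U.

The intervention breaks the incoming arrows to S: S := -3P + 1 no longer applies, and S = 8.
Q = P + 1  [with P=0]  = 1
U = -P - Q - 2S  [with P=0, Q=1, S=8]  = -17

-17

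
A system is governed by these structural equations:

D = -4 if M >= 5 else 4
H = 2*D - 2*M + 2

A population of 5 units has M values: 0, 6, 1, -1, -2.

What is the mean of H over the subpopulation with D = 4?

Conditioning on D=4 selects the 4 unit(s) with M ∈ {0, 1, -1, -2}. Their H values: 10, 8, 12, 14. Mean = 11.

11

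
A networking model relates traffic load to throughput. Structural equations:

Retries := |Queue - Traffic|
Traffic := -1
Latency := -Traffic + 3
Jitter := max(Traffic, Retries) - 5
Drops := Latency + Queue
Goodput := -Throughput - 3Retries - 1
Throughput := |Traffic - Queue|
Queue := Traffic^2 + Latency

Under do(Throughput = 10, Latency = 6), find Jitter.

Under do(Throughput = 10, Latency = 6), each intervened variable's structural equation is replaced by its fixed value.
Queue = Traffic^2 + Latency  [with Traffic=-1, Latency=6]  = 7
Retries = |Queue - Traffic|  [with Queue=7, Traffic=-1]  = 8
Jitter = max(Traffic, Retries) - 5  [with Traffic=-1, Retries=8]  = 3

3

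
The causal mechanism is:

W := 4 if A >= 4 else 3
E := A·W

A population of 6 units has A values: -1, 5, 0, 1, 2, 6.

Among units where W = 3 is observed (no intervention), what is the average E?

1.5

Observing W=3 restricts to units where W's equation naturally yields 3: A ∈ {-1, 0, 1, 2}. In that subpopulation E = -3, 0, 3, 6, mean 1.5.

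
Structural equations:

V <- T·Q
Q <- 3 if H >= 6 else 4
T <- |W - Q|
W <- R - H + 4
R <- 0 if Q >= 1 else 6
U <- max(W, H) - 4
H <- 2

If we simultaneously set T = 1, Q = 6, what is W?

2

Under do(T = 1, Q = 6), each intervened variable's structural equation is replaced by its fixed value.
R = 0 if Q >= 1 else 6  [with Q=6]  = 0
W = R - H + 4  [with R=0, H=2]  = 2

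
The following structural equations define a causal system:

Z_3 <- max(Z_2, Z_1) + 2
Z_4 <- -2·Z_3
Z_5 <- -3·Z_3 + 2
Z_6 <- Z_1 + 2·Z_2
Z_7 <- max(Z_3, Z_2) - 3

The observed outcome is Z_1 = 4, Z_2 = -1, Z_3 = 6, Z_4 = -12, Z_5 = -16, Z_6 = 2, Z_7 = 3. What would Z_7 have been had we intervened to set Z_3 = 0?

The intervention breaks the incoming arrows to Z_3: Z_3 <- max(Z_2, Z_1) + 2 no longer applies, and Z_3 = 0.
Z_7 = max(Z_3, Z_2) - 3  [with Z_3=0, Z_2=-1]  = -3

-3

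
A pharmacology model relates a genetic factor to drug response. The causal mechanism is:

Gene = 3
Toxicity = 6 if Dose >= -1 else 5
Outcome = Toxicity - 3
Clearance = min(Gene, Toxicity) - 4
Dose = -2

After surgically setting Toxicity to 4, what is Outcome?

1

do(Toxicity=4) replaces the equation Toxicity = 6 if Dose >= -1 else 5 with the constant Toxicity = 4.
Outcome = Toxicity - 3  [with Toxicity=4]  = 1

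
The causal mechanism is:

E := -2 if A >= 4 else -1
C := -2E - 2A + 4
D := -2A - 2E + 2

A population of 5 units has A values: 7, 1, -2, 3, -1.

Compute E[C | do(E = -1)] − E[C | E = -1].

The intervention sets E=-1 in all 5 units regardless of A. Recomputing C per unit gives -8, 4, 10, 0, 8; average 2.8.
Conditioning on E=-1 selects the 4 unit(s) with A ∈ {1, -2, 3, -1}. Their C values: 4, 10, 0, 8. Mean = 5.5.
Difference = 2.8 − 5.5 = -2.7.

-2.7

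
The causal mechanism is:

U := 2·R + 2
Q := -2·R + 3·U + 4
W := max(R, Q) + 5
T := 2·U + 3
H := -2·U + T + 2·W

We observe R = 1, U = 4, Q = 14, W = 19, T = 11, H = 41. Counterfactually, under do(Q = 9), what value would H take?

31

The intervention breaks the incoming arrows to Q: Q := -2·R + 3·U + 4 no longer applies, and Q = 9.
U = 2·R + 2  [with R=1]  = 4
W = max(R, Q) + 5  [with R=1, Q=9]  = 14
T = 2·U + 3  [with U=4]  = 11
H = -2·U + T + 2·W  [with U=4, T=11, W=14]  = 31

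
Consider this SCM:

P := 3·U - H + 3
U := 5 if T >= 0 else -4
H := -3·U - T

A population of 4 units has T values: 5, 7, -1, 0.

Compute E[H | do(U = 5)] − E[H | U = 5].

1.25

Under do(U=5), U's equation is replaced by U=5 for every unit. Per-unit H: -20, -22, -14, -15. Mean = -17.75.
Conditioning on U=5 selects the 3 unit(s) with T ∈ {5, 7, 0}. Their H values: -20, -22, -15. Mean = -19.
Difference = -17.75 − (-19) = 1.25.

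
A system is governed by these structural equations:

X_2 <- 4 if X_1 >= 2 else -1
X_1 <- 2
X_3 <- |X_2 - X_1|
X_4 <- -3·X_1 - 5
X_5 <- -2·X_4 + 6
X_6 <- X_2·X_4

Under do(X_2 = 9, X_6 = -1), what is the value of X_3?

7

The joint intervention fixes X_2 = 9, X_6 = -1, removing each variable's own equation.
X_3 = |X_2 - X_1|  [with X_2=9, X_1=2]  = 7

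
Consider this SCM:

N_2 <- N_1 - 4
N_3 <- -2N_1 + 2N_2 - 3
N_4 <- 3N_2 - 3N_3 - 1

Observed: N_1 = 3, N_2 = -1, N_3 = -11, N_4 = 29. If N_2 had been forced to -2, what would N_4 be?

32

Under do(N_2=-2), the mechanism N_2 <- N_1 - 4 is discarded; N_2 is fixed at -2.
N_3 = -2N_1 + 2N_2 - 3  [with N_1=3, N_2=-2]  = -13
N_4 = 3N_2 - 3N_3 - 1  [with N_2=-2, N_3=-13]  = 32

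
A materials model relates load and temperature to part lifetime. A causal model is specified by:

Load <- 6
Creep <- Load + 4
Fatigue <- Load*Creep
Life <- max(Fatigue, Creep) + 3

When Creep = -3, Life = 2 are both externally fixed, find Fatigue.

-18

The joint intervention fixes Creep = -3, Life = 2, removing each variable's own equation.
Fatigue = Load*Creep  [with Load=6, Creep=-3]  = -18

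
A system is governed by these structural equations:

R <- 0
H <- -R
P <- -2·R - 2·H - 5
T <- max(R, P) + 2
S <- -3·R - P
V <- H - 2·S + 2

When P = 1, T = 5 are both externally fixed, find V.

4

Setting P = 1, T = 5 by intervention discards those variables' equations.
H = -R  [with R=0]  = 0
S = -3·R - P  [with R=0, P=1]  = -1
V = H - 2·S + 2  [with H=0, S=-1]  = 4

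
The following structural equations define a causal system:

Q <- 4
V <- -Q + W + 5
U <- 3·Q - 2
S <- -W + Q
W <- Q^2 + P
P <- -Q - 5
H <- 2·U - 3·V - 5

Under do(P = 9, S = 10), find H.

Under do(P = 9, S = 10), each intervened variable's structural equation is replaced by its fixed value.
W = Q^2 + P  [with Q=4, P=9]  = 25
U = 3·Q - 2  [with Q=4]  = 10
V = -Q + W + 5  [with Q=4, W=25]  = 26
H = 2·U - 3·V - 5  [with U=10, V=26]  = -63

-63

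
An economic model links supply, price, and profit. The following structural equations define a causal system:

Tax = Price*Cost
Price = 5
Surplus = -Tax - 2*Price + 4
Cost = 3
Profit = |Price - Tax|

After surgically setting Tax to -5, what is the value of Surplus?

-1

do(Tax=-5) replaces the equation Tax = Price*Cost with the constant Tax = -5.
Surplus = -Tax - 2*Price + 4  [with Tax=-5, Price=5]  = -1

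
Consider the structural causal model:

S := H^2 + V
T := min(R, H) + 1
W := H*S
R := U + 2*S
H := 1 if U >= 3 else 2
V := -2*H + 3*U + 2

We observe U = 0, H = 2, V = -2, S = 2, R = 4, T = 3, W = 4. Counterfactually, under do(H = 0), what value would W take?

Under do(H=0), the mechanism H := 1 if U >= 3 else 2 is discarded; H is fixed at 0.
V = -2*H + 3*U + 2  [with H=0, U=0]  = 2
S = H^2 + V  [with H=0, V=2]  = 2
W = H*S  [with H=0, S=2]  = 0

0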